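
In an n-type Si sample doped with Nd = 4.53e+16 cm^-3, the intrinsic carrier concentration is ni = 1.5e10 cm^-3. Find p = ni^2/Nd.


Step 1: Since Nd >> ni, n ≈ Nd = 4.53e+16 cm^-3
Step 2: p = ni^2 / n = (1.5e10)^2 / 4.53e+16
Step 3: p = 2.25e20 / 4.53e+16 = 4.97e+03 cm^-3

4.97e+03


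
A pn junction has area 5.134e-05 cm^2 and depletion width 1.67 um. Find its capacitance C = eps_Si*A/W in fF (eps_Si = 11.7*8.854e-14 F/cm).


Step 1: eps_Si = 11.7 * 8.854e-14 = 1.035918e-12 F/cm
Step 2: W in cm = 1.67 * 1e-4 = 1.67e-04 cm
Step 3: C = 1.035918e-12 * 5.134e-05 / 1.67e-04 = 3.184672e-13 F
Step 4: C = 318.47 fF

318.47


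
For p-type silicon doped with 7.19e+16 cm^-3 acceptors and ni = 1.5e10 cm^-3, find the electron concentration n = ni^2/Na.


Step 1: Majority hole concentration p ≈ Na = 7.19e+16 cm^-3
Step 2: n = ni^2 / Na = (1.5e10)^2 / 7.19e+16
Step 3: n = 3.13e+03 cm^-3

3.13e+03


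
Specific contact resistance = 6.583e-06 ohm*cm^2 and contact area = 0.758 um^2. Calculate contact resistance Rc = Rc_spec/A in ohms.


Step 1: Convert area to cm^2: 0.758 um^2 = 7.5800e-09 cm^2
Step 2: Rc = Rc_spec / A = 6.583e-06 / 7.5800e-09
Step 3: Rc = 8.68e+02 ohms

8.68e+02


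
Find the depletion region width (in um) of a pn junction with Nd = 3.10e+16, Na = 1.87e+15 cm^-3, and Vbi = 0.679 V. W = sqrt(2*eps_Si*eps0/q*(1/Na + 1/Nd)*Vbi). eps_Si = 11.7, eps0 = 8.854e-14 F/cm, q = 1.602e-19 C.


Step 1: 1/Na + 1/Nd = 1/1.87e+15 + 1/3.10e+16 = 5.67017e-16
Step 2: 2*eps*eps0/q = 2*11.7*8.854e-14/1.602e-19 = 1.293281e+07
Step 3: W^2 = 1.293281e+07 * 5.67017e-16 * 0.679 = 4.97919e-09
Step 4: W = sqrt(4.97919e-09) = 7.056e-05 cm = 0.7056 um

0.7056


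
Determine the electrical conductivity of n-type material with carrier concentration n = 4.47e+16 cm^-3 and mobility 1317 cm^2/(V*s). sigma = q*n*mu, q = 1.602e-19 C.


Step 1: sigma = q * n * mu
Step 2: sigma = 1.602e-19 * 4.47e+16 * 1317
Step 3: sigma = 9.431e+00 S/cm

9.431e+00


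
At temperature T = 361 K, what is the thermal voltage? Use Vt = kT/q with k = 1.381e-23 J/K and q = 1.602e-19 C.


Step 1: kT = 1.381e-23 * 361 = 4.98541e-21 J
Step 2: Vt = kT/q = 4.98541e-21 / 1.602e-19
Step 3: Vt = 0.03112 V

0.03112


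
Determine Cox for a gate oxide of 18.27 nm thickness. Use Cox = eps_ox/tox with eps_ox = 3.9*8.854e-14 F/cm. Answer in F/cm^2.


Step 1: eps_ox = 3.9 * 8.854e-14 = 3.45306e-13 F/cm
Step 2: tox in cm = 18.27 nm * 1e-7 = 1.8270e-06 cm
Step 3: Cox = 3.45306e-13 / 1.8270e-06 = 1.89e-07 F/cm^2

1.89e-07


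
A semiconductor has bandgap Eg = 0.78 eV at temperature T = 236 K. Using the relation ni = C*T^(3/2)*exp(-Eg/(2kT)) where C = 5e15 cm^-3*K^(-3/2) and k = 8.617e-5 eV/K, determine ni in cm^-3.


Step 1: Compute kT = 8.617e-5 * 236 = 0.02033612 eV
Step 2: Exponent = -Eg/(2kT) = -0.78/(2*0.02033612) = -19.17770
Step 3: T^(3/2) = 236^1.5 = 3625.50
Step 4: ni = 5e15 * 3625.50 * exp(-19.17770) = 8.50e+10 cm^-3

8.50e+10


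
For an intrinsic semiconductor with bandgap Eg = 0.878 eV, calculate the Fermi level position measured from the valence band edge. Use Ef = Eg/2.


Step 1: For an intrinsic semiconductor, the Fermi level sits at midgap.
Step 2: Ef = Eg / 2 = 0.878 / 2 = 0.439 eV

0.439


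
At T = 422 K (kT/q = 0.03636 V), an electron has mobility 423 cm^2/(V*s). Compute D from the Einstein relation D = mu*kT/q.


Step 1: D = mu * (kT/q)
Step 2: D = 423 * 0.03636
Step 3: D = 15.38 cm^2/s

15.38


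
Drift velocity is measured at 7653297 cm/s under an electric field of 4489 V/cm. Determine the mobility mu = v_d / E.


Step 1: mu = v_d / E
Step 2: mu = 7653297 / 4489
Step 3: mu = 1704.9 cm^2/(V*s)

1704.9


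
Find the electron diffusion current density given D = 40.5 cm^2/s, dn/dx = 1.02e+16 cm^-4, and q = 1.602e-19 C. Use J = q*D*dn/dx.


Step 1: J = q * D * (dn/dx)
Step 2: J = 1.602e-19 * 40.5 * 1.02e+16
Step 3: J = 6.62e-02 A/cm^2

6.62e-02


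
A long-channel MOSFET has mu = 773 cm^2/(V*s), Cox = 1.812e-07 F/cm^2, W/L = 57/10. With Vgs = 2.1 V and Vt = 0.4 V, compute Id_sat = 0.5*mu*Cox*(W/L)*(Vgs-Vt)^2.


Step 1: Overdrive voltage Vov = Vgs - Vt = 2.1 - 0.4 = 1.7 V
Step 2: W/L = 57/10 = 5.7
Step 3: Id = 0.5 * 773 * 1.812e-07 * 5.7 * 1.7^2
Step 4: Id = 1.15e-03 A

1.15e-03


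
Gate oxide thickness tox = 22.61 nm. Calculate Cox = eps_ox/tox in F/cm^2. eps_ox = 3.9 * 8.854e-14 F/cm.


Step 1: eps_ox = 3.9 * 8.854e-14 = 3.45306e-13 F/cm
Step 2: tox in cm = 22.61 nm * 1e-7 = 2.2610e-06 cm
Step 3: Cox = 3.45306e-13 / 2.2610e-06 = 1.53e-07 F/cm^2

1.53e-07


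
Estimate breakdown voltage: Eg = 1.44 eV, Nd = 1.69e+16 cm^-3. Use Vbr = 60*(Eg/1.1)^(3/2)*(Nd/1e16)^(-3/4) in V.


Step 1: Eg/1.1 = 1.44/1.1 = 1.309091
Step 2: (Eg/1.1)^1.5 = 1.309091^1.5 = 1.497803
Step 3: (Nd/1e16)^(-0.75) = (1.69)^(-0.75) = 0.674660
Step 4: Vbr = 60 * 1.497803 * 0.674660 = 60.6 V

60.6


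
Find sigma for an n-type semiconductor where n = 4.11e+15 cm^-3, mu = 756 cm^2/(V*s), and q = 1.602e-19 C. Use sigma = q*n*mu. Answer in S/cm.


Step 1: sigma = q * n * mu
Step 2: sigma = 1.602e-19 * 4.11e+15 * 756
Step 3: sigma = 4.978e-01 S/cm

4.978e-01


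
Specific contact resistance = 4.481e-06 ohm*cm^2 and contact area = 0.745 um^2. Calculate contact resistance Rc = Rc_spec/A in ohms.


Step 1: Convert area to cm^2: 0.745 um^2 = 7.4500e-09 cm^2
Step 2: Rc = Rc_spec / A = 4.481e-06 / 7.4500e-09
Step 3: Rc = 6.01e+02 ohms

6.01e+02


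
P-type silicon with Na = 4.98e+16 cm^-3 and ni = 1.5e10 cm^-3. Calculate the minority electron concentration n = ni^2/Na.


Step 1: Majority hole concentration p ≈ Na = 4.98e+16 cm^-3
Step 2: n = ni^2 / Na = (1.5e10)^2 / 4.98e+16
Step 3: n = 4.52e+03 cm^-3

4.52e+03


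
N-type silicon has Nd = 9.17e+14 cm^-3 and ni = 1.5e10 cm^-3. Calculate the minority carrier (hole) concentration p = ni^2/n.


Step 1: Since Nd >> ni, n ≈ Nd = 9.17e+14 cm^-3
Step 2: p = ni^2 / n = (1.5e10)^2 / 9.17e+14
Step 3: p = 2.25e20 / 9.17e+14 = 2.45e+05 cm^-3

2.45e+05


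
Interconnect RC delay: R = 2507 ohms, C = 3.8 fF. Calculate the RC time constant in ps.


Step 1: tau = R * C
Step 2: tau = 2507 * 3.8 fF = 2507 * 3.8e-15 F
Step 3: tau = 9.5266e-12 s = 9.5266 ps

9.5266


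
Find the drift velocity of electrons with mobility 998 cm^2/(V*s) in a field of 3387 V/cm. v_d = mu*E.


Step 1: v_d = mu * E
Step 2: v_d = 998 * 3387 = 3380226
Step 3: v_d = 3.38e+06 cm/s

3.38e+06


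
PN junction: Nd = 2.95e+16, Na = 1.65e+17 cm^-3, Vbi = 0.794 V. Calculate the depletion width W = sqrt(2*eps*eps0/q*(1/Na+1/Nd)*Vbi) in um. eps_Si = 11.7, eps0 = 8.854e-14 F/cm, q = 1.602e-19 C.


Step 1: 1/Na + 1/Nd = 1/1.65e+17 + 1/2.95e+16 = 3.99589e-17
Step 2: 2*eps*eps0/q = 2*11.7*8.854e-14/1.602e-19 = 1.293281e+07
Step 3: W^2 = 1.293281e+07 * 3.99589e-17 * 0.794 = 4.10324e-10
Step 4: W = sqrt(4.10324e-10) = 2.026e-05 cm = 0.2026 um

0.2026


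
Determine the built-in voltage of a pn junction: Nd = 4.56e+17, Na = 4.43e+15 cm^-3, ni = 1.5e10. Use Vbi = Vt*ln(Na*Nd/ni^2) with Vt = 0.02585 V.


Step 1: Compute Na*Nd/ni^2 = 4.43e+15 * 4.56e+17 / (1.5e10)^2 = 8.9781e+12
Step 2: ln(8.9781e+12) = 29.8258
Step 3: Vbi = 0.02585 * 29.8258 = 0.771 V

0.771


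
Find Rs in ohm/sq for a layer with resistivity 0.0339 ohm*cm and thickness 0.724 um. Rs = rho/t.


Step 1: Convert thickness to cm: t = 0.724 um = 7.2400e-05 cm
Step 2: Rs = rho / t = 0.0339 / 7.2400e-05
Step 3: Rs = 468.2 ohm/sq

468.2


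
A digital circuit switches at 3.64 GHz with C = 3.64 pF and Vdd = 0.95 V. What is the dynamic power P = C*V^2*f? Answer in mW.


Step 1: V^2 = 0.95^2 = 0.9025 V^2
Step 2: P = C*V^2*f = 3.64e-12 F * 0.9025 * 3.64e9 Hz
Step 3: P = 1.1957764e-02 W
Step 4: P = 11.958 mW

11.958


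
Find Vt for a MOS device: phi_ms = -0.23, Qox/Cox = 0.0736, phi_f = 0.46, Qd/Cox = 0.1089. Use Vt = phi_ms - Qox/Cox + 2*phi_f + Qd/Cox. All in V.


Step 1: Vt = phi_ms - Qox/Cox + 2*phi_f + Qd/Cox
Step 2: Vt = -0.23 - 0.0736 + 2*0.46 + 0.1089
Step 3: Vt = -0.23 - 0.0736 + 0.92 + 0.1089
Step 4: Vt = 0.7253 V

0.7253


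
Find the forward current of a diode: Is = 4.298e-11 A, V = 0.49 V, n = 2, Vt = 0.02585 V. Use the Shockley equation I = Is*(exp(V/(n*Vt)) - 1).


Step 1: V/(n*Vt) = 0.49/(2*0.02585) = 9.4778
Step 2: exp(9.4778) = 1.3066e+04
Step 3: I = 4.298e-11 * (1.3066e+04 - 1) = 5.62e-07 A

5.62e-07


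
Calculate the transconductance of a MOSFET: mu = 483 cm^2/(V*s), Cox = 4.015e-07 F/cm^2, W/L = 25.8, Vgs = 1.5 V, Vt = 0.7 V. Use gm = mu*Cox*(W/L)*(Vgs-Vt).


Step 1: Vov = Vgs - Vt = 1.5 - 0.7 = 0.8 V
Step 2: gm = mu * Cox * (W/L) * Vov
Step 3: gm = 483 * 4.015e-07 * 25.8 * 0.8 = 4.00e-03 S

4.00e-03


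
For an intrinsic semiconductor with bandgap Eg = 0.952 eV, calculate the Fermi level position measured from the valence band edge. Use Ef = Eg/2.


Step 1: For an intrinsic semiconductor, the Fermi level sits at midgap.
Step 2: Ef = Eg / 2 = 0.952 / 2 = 0.476 eV

0.476


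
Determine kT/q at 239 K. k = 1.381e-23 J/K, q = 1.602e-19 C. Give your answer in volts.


Step 1: kT = 1.381e-23 * 239 = 3.30059e-21 J
Step 2: Vt = kT/q = 3.30059e-21 / 1.602e-19
Step 3: Vt = 0.0206 V

0.0206


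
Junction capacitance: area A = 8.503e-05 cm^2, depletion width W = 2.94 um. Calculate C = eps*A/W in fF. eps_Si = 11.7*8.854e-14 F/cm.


Step 1: eps_Si = 11.7 * 8.854e-14 = 1.035918e-12 F/cm
Step 2: W in cm = 2.94 * 1e-4 = 2.94e-04 cm
Step 3: C = 1.035918e-12 * 8.503e-05 / 2.94e-04 = 2.996058e-13 F
Step 4: C = 299.61 fF

299.61


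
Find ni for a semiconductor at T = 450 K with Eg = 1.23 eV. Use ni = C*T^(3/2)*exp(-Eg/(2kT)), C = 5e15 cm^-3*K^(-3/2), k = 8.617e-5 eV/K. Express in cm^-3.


Step 1: Compute kT = 8.617e-5 * 450 = 0.0387765 eV
Step 2: Exponent = -Eg/(2kT) = -1.23/(2*0.0387765) = -15.86012
Step 3: T^(3/2) = 450^1.5 = 9545.94
Step 4: ni = 5e15 * 9545.94 * exp(-15.86012) = 6.18e+12 cm^-3

6.18e+12


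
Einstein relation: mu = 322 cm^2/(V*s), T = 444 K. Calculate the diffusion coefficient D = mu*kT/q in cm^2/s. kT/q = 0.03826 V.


Step 1: D = mu * (kT/q)
Step 2: D = 322 * 0.03826
Step 3: D = 12.32 cm^2/s

12.32


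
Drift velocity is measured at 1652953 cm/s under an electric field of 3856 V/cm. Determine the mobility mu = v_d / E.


Step 1: mu = v_d / E
Step 2: mu = 1652953 / 3856
Step 3: mu = 428.67 cm^2/(V*s)

428.67


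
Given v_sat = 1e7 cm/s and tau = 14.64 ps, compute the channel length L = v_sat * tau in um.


Step 1: tau in seconds = 14.64 ps * 1e-12 = 1.4640e-11 s
Step 2: L = v_sat * tau = 1e7 * 1.4640e-11 = 1.4640e-04 cm
Step 3: L in um = 1.4640e-04 * 1e4 = 1.464 um

1.464


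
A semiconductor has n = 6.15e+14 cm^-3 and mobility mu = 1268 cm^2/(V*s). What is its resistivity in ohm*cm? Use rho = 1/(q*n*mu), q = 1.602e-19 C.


Step 1: sigma = q * n * mu = 1.602e-19 * 6.15e+14 * 1268 = 1.24927e-01 S/cm
Step 2: rho = 1 / sigma = 1 / 1.24927e-01 = 8.005 ohm*cm

8.005


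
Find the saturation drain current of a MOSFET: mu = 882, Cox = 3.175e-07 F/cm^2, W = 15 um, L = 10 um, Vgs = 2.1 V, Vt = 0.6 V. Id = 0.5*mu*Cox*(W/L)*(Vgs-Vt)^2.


Step 1: Overdrive voltage Vov = Vgs - Vt = 2.1 - 0.6 = 1.5 V
Step 2: W/L = 15/10 = 1.5
Step 3: Id = 0.5 * 882 * 3.175e-07 * 1.5 * 1.5^2
Step 4: Id = 4.73e-04 A

4.73e-04


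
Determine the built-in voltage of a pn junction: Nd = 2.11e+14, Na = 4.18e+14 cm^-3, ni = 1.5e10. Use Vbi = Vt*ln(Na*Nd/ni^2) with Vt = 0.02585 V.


Step 1: Compute Na*Nd/ni^2 = 4.18e+14 * 2.11e+14 / (1.5e10)^2 = 3.9199e+08
Step 2: ln(3.9199e+08) = 19.7867
Step 3: Vbi = 0.02585 * 19.7867 = 0.511 V

0.511


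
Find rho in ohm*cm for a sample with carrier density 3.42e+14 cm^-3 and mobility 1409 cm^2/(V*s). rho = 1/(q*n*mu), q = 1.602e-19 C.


Step 1: sigma = q * n * mu = 1.602e-19 * 3.42e+14 * 1409 = 7.71969e-02 S/cm
Step 2: rho = 1 / sigma = 1 / 7.71969e-02 = 12.95 ohm*cm

12.95


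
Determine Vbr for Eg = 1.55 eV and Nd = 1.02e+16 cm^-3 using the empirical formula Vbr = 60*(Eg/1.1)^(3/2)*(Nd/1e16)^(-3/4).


Step 1: Eg/1.1 = 1.55/1.1 = 1.409091
Step 2: (Eg/1.1)^1.5 = 1.409091^1.5 = 1.672663
Step 3: (Nd/1e16)^(-0.75) = (1.02)^(-0.75) = 0.985258
Step 4: Vbr = 60 * 1.672663 * 0.985258 = 98.9 V

98.9


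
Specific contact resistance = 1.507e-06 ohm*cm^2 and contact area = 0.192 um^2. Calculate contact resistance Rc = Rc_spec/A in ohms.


Step 1: Convert area to cm^2: 0.192 um^2 = 1.9200e-09 cm^2
Step 2: Rc = Rc_spec / A = 1.507e-06 / 1.9200e-09
Step 3: Rc = 7.85e+02 ohms

7.85e+02


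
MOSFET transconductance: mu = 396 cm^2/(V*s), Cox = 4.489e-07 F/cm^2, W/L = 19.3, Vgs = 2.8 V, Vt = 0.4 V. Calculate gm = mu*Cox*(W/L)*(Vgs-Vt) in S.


Step 1: Vov = Vgs - Vt = 2.8 - 0.4 = 2.4 V
Step 2: gm = mu * Cox * (W/L) * Vov
Step 3: gm = 396 * 4.489e-07 * 19.3 * 2.4 = 8.23e-03 S

8.23e-03


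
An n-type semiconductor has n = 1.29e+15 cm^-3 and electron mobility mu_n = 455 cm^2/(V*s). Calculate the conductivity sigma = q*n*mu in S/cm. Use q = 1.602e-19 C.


Step 1: sigma = q * n * mu
Step 2: sigma = 1.602e-19 * 1.29e+15 * 455
Step 3: sigma = 9.403e-02 S/cm

9.403e-02


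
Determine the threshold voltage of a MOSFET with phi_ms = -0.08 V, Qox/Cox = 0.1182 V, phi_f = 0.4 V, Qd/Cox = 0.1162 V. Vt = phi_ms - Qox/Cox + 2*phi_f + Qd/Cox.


Step 1: Vt = phi_ms - Qox/Cox + 2*phi_f + Qd/Cox
Step 2: Vt = -0.08 - 0.1182 + 2*0.4 + 0.1162
Step 3: Vt = -0.08 - 0.1182 + 0.8 + 0.1162
Step 4: Vt = 0.718 V

0.718


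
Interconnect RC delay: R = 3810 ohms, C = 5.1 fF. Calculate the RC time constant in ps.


Step 1: tau = R * C
Step 2: tau = 3810 * 5.1 fF = 3810 * 5.1e-15 F
Step 3: tau = 1.9431e-11 s = 19.431 ps

19.431


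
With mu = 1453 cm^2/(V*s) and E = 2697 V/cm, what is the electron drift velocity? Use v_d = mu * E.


Step 1: v_d = mu * E
Step 2: v_d = 1453 * 2697 = 3918741
Step 3: v_d = 3.92e+06 cm/s

3.92e+06


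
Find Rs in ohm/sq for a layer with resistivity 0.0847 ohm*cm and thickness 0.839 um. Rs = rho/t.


Step 1: Convert thickness to cm: t = 0.839 um = 8.3900e-05 cm
Step 2: Rs = rho / t = 0.0847 / 8.3900e-05
Step 3: Rs = 1009.5 ohm/sq

1009.5


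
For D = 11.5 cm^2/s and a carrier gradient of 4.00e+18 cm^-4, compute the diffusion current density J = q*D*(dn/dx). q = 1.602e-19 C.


Step 1: J = q * D * (dn/dx)
Step 2: J = 1.602e-19 * 11.5 * 4.00e+18
Step 3: J = 7.37e+00 A/cm^2

7.37e+00


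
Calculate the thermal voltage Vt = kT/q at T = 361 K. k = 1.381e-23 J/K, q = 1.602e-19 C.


Step 1: kT = 1.381e-23 * 361 = 4.98541e-21 J
Step 2: Vt = kT/q = 4.98541e-21 / 1.602e-19
Step 3: Vt = 0.03112 V

0.03112


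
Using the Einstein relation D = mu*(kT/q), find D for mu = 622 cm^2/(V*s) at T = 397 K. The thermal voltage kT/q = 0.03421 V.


Step 1: D = mu * (kT/q)
Step 2: D = 622 * 0.03421
Step 3: D = 21.28 cm^2/s

21.28


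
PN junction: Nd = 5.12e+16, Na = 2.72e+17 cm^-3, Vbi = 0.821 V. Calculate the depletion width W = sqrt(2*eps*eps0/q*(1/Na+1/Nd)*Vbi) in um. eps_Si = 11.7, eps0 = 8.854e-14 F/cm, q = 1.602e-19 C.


Step 1: 1/Na + 1/Nd = 1/2.72e+17 + 1/5.12e+16 = 2.32077e-17
Step 2: 2*eps*eps0/q = 2*11.7*8.854e-14/1.602e-19 = 1.293281e+07
Step 3: W^2 = 1.293281e+07 * 2.32077e-17 * 0.821 = 2.46416e-10
Step 4: W = sqrt(2.46416e-10) = 1.570e-05 cm = 0.157 um

0.157


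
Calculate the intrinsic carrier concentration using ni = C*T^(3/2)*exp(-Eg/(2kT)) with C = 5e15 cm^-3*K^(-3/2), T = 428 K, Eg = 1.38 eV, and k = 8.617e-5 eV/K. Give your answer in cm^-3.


Step 1: Compute kT = 8.617e-5 * 428 = 0.03688076 eV
Step 2: Exponent = -Eg/(2kT) = -1.38/(2*0.03688076) = -18.70894
Step 3: T^(3/2) = 428^1.5 = 8854.53
Step 4: ni = 5e15 * 8854.53 * exp(-18.70894) = 3.32e+11 cm^-3

3.32e+11


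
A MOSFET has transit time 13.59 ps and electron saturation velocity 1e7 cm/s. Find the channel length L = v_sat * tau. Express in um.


Step 1: tau in seconds = 13.59 ps * 1e-12 = 1.3590e-11 s
Step 2: L = v_sat * tau = 1e7 * 1.3590e-11 = 1.3590e-04 cm
Step 3: L in um = 1.3590e-04 * 1e4 = 1.359 um

1.359


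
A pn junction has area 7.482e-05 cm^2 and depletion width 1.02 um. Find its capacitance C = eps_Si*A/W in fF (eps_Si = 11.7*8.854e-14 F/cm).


Step 1: eps_Si = 11.7 * 8.854e-14 = 1.035918e-12 F/cm
Step 2: W in cm = 1.02 * 1e-4 = 1.02e-04 cm
Step 3: C = 1.035918e-12 * 7.482e-05 / 1.02e-04 = 7.598763e-13 F
Step 4: C = 759.88 fF

759.88


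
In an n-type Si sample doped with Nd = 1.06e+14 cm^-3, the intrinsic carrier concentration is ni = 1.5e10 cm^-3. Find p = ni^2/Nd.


Step 1: Since Nd >> ni, n ≈ Nd = 1.06e+14 cm^-3
Step 2: p = ni^2 / n = (1.5e10)^2 / 1.06e+14
Step 3: p = 2.25e20 / 1.06e+14 = 2.12e+06 cm^-3

2.12e+06


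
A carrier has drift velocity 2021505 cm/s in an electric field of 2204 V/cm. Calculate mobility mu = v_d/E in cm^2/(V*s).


Step 1: mu = v_d / E
Step 2: mu = 2021505 / 2204
Step 3: mu = 917.2 cm^2/(V*s)

917.2


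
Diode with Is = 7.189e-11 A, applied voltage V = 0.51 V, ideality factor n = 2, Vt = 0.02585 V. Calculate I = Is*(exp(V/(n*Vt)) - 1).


Step 1: V/(n*Vt) = 0.51/(2*0.02585) = 9.8646
Step 2: exp(9.8646) = 1.9237e+04
Step 3: I = 7.189e-11 * (1.9237e+04 - 1) = 1.38e-06 A

1.38e-06


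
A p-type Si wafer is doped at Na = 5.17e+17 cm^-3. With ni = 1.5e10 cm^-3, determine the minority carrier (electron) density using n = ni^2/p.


Step 1: Majority hole concentration p ≈ Na = 5.17e+17 cm^-3
Step 2: n = ni^2 / Na = (1.5e10)^2 / 5.17e+17
Step 3: n = 4.35e+02 cm^-3

4.35e+02


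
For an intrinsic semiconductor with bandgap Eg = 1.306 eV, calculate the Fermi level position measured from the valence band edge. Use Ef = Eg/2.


Step 1: For an intrinsic semiconductor, the Fermi level sits at midgap.
Step 2: Ef = Eg / 2 = 1.306 / 2 = 0.653 eV

0.653


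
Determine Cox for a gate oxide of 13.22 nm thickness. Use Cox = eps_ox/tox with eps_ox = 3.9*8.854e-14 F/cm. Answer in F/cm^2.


Step 1: eps_ox = 3.9 * 8.854e-14 = 3.45306e-13 F/cm
Step 2: tox in cm = 13.22 nm * 1e-7 = 1.3220e-06 cm
Step 3: Cox = 3.45306e-13 / 1.3220e-06 = 2.61e-07 F/cm^2

2.61e-07


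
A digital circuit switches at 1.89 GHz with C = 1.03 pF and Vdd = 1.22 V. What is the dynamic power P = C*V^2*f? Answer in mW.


Step 1: V^2 = 1.22^2 = 1.4884 V^2
Step 2: P = C*V^2*f = 1.03e-12 F * 1.4884 * 1.89e9 Hz
Step 3: P = 2.89746828e-03 W
Step 4: P = 2.897 mW

2.897


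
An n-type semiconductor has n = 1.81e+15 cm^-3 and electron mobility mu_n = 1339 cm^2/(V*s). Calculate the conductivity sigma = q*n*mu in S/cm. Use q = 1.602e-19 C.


Step 1: sigma = q * n * mu
Step 2: sigma = 1.602e-19 * 1.81e+15 * 1339
Step 3: sigma = 3.883e-01 S/cm

3.883e-01


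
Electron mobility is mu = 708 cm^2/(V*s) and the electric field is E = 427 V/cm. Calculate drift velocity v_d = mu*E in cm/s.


Step 1: v_d = mu * E
Step 2: v_d = 708 * 427 = 302316
Step 3: v_d = 3.02e+05 cm/s

3.02e+05


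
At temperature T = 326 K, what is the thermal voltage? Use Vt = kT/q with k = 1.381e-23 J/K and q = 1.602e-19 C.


Step 1: kT = 1.381e-23 * 326 = 4.50206e-21 J
Step 2: Vt = kT/q = 4.50206e-21 / 1.602e-19
Step 3: Vt = 0.0281 V

0.0281


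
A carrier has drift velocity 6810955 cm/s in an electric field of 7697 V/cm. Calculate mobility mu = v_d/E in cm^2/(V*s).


Step 1: mu = v_d / E
Step 2: mu = 6810955 / 7697
Step 3: mu = 884.88 cm^2/(V*s)

884.88


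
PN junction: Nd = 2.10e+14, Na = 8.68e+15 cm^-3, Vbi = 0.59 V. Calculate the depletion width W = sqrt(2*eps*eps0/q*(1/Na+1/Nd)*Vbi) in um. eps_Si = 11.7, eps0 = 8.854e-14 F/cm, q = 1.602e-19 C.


Step 1: 1/Na + 1/Nd = 1/8.68e+15 + 1/2.10e+14 = 4.87711e-15
Step 2: 2*eps*eps0/q = 2*11.7*8.854e-14/1.602e-19 = 1.293281e+07
Step 3: W^2 = 1.293281e+07 * 4.87711e-15 * 0.59 = 3.72141e-08
Step 4: W = sqrt(3.72141e-08) = 1.929e-04 cm = 1.929 um

1.929


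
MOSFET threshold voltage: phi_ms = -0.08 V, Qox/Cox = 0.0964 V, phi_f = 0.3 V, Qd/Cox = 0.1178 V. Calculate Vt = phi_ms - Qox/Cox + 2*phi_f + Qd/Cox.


Step 1: Vt = phi_ms - Qox/Cox + 2*phi_f + Qd/Cox
Step 2: Vt = -0.08 - 0.0964 + 2*0.3 + 0.1178
Step 3: Vt = -0.08 - 0.0964 + 0.6 + 0.1178
Step 4: Vt = 0.5414 V

0.5414


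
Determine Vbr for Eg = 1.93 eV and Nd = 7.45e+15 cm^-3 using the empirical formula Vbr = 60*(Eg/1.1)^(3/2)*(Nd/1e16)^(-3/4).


Step 1: Eg/1.1 = 1.93/1.1 = 1.754545
Step 2: (Eg/1.1)^1.5 = 1.754545^1.5 = 2.324057
Step 3: (Nd/1e16)^(-0.75) = (0.745)^(-0.75) = 1.247047
Step 4: Vbr = 60 * 2.324057 * 1.247047 = 173.9 V

173.9


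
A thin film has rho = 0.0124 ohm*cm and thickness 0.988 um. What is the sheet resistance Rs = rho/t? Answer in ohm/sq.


Step 1: Convert thickness to cm: t = 0.988 um = 9.8800e-05 cm
Step 2: Rs = rho / t = 0.0124 / 9.8800e-05
Step 3: Rs = 125.5 ohm/sq

125.5


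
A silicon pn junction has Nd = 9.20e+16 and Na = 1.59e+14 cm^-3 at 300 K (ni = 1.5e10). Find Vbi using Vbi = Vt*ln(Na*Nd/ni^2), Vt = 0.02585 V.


Step 1: Compute Na*Nd/ni^2 = 1.59e+14 * 9.20e+16 / (1.5e10)^2 = 6.5013e+10
Step 2: ln(6.5013e+10) = 24.8979
Step 3: Vbi = 0.02585 * 24.8979 = 0.644 V

0.644


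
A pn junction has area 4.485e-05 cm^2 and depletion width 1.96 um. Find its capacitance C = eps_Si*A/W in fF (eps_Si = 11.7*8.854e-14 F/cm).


Step 1: eps_Si = 11.7 * 8.854e-14 = 1.035918e-12 F/cm
Step 2: W in cm = 1.96 * 1e-4 = 1.96e-04 cm
Step 3: C = 1.035918e-12 * 4.485e-05 / 1.96e-04 = 2.370455e-13 F
Step 4: C = 237.05 fF

237.05


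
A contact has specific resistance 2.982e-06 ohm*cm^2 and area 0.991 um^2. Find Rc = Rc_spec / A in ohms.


Step 1: Convert area to cm^2: 0.991 um^2 = 9.9100e-09 cm^2
Step 2: Rc = Rc_spec / A = 2.982e-06 / 9.9100e-09
Step 3: Rc = 3.01e+02 ohms

3.01e+02


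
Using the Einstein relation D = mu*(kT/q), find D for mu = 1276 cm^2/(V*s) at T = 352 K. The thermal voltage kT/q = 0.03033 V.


Step 1: D = mu * (kT/q)
Step 2: D = 1276 * 0.03033
Step 3: D = 38.7 cm^2/s

38.7


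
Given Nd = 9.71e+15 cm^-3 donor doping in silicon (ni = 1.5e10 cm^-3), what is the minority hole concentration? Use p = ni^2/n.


Step 1: Since Nd >> ni, n ≈ Nd = 9.71e+15 cm^-3
Step 2: p = ni^2 / n = (1.5e10)^2 / 9.71e+15
Step 3: p = 2.25e20 / 9.71e+15 = 2.32e+04 cm^-3

2.32e+04


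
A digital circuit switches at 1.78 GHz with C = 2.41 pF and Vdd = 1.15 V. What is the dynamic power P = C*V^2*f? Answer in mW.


Step 1: V^2 = 1.15^2 = 1.3225 V^2
Step 2: P = C*V^2*f = 2.41e-12 F * 1.3225 * 1.78e9 Hz
Step 3: P = 5.6732605e-03 W
Step 4: P = 5.673 mW

5.673


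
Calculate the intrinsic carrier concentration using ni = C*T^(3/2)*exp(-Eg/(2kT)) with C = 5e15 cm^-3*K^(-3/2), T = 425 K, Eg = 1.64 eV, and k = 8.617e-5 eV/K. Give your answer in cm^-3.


Step 1: Compute kT = 8.617e-5 * 425 = 0.03662225 eV
Step 2: Exponent = -Eg/(2kT) = -1.64/(2*0.03662225) = -22.39076
Step 3: T^(3/2) = 425^1.5 = 8761.60
Step 4: ni = 5e15 * 8761.60 * exp(-22.39076) = 8.27e+09 cm^-3

8.27e+09


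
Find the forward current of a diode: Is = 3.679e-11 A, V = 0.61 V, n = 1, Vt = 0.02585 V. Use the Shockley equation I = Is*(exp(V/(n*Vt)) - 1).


Step 1: V/(n*Vt) = 0.61/(1*0.02585) = 23.5977
Step 2: exp(23.5977) = 1.7715e+10
Step 3: I = 3.679e-11 * (1.7715e+10 - 1) = 6.52e-01 A

6.52e-01


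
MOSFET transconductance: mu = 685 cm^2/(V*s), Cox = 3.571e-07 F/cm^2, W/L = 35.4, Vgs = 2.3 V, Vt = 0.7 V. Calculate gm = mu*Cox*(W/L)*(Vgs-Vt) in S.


Step 1: Vov = Vgs - Vt = 2.3 - 0.7 = 1.6 V
Step 2: gm = mu * Cox * (W/L) * Vov
Step 3: gm = 685 * 3.571e-07 * 35.4 * 1.6 = 1.39e-02 S

1.39e-02


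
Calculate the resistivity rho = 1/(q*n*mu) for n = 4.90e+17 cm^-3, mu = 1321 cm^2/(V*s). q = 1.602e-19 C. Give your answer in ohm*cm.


Step 1: sigma = q * n * mu = 1.602e-19 * 4.90e+17 * 1321 = 1.03696e+02 S/cm
Step 2: rho = 1 / sigma = 1 / 1.03696e+02 = 0.009644 ohm*cm

0.009644


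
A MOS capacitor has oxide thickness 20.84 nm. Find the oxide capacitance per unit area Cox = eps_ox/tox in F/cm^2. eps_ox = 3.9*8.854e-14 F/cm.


Step 1: eps_ox = 3.9 * 8.854e-14 = 3.45306e-13 F/cm
Step 2: tox in cm = 20.84 nm * 1e-7 = 2.0840e-06 cm
Step 3: Cox = 3.45306e-13 / 2.0840e-06 = 1.66e-07 F/cm^2

1.66e-07


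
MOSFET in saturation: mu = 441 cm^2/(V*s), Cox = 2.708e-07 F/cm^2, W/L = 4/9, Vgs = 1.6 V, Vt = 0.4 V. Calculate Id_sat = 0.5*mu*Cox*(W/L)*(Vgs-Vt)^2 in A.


Step 1: Overdrive voltage Vov = Vgs - Vt = 1.6 - 0.4 = 1.2 V
Step 2: W/L = 4/9 = 0.444444
Step 3: Id = 0.5 * 441 * 2.708e-07 * 0.444444 * 1.2^2
Step 4: Id = 3.82e-05 A

3.82e-05


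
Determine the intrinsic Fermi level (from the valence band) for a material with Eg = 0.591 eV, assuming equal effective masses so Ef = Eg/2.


Step 1: For an intrinsic semiconductor, the Fermi level sits at midgap.
Step 2: Ef = Eg / 2 = 0.591 / 2 = 0.2955 eV

0.2955


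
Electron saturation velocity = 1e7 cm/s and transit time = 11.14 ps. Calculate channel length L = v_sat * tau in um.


Step 1: tau in seconds = 11.14 ps * 1e-12 = 1.1140e-11 s
Step 2: L = v_sat * tau = 1e7 * 1.1140e-11 = 1.1140e-04 cm
Step 3: L in um = 1.1140e-04 * 1e4 = 1.114 um

1.114


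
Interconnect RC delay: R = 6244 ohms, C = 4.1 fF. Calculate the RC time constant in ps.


Step 1: tau = R * C
Step 2: tau = 6244 * 4.1 fF = 6244 * 4.1e-15 F
Step 3: tau = 2.56004e-11 s = 25.6004 ps

25.6004


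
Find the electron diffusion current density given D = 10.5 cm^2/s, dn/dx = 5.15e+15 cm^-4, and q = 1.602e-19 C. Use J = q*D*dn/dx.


Step 1: J = q * D * (dn/dx)
Step 2: J = 1.602e-19 * 10.5 * 5.15e+15
Step 3: J = 8.66e-03 A/cm^2

8.66e-03


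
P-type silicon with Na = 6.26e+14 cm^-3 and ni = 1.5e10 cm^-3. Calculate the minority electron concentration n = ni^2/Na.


Step 1: Majority hole concentration p ≈ Na = 6.26e+14 cm^-3
Step 2: n = ni^2 / Na = (1.5e10)^2 / 6.26e+14
Step 3: n = 3.59e+05 cm^-3

3.59e+05


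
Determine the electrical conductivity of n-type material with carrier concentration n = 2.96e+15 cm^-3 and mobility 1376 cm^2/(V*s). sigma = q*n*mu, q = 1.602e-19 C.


Step 1: sigma = q * n * mu
Step 2: sigma = 1.602e-19 * 2.96e+15 * 1376
Step 3: sigma = 6.525e-01 S/cm

6.525e-01


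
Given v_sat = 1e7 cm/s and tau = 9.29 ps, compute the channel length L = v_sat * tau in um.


Step 1: tau in seconds = 9.29 ps * 1e-12 = 9.2900e-12 s
Step 2: L = v_sat * tau = 1e7 * 9.2900e-12 = 9.2900e-05 cm
Step 3: L in um = 9.2900e-05 * 1e4 = 0.929 um

0.929


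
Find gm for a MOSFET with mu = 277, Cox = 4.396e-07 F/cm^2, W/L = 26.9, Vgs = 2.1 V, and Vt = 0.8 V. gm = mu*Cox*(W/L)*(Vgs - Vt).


Step 1: Vov = Vgs - Vt = 2.1 - 0.8 = 1.3 V
Step 2: gm = mu * Cox * (W/L) * Vov
Step 3: gm = 277 * 4.396e-07 * 26.9 * 1.3 = 4.26e-03 S

4.26e-03


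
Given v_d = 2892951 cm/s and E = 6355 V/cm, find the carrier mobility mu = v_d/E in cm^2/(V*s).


Step 1: mu = v_d / E
Step 2: mu = 2892951 / 6355
Step 3: mu = 455.22 cm^2/(V*s)

455.22


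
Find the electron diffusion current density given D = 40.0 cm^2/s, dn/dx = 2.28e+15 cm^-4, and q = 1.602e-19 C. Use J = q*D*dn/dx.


Step 1: J = q * D * (dn/dx)
Step 2: J = 1.602e-19 * 40.0 * 2.28e+15
Step 3: J = 1.46e-02 A/cm^2

1.46e-02


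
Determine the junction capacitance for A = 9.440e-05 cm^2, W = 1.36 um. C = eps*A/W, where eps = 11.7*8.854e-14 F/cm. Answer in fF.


Step 1: eps_Si = 11.7 * 8.854e-14 = 1.035918e-12 F/cm
Step 2: W in cm = 1.36 * 1e-4 = 1.36e-04 cm
Step 3: C = 1.035918e-12 * 9.440e-05 / 1.36e-04 = 7.190490e-13 F
Step 4: C = 719.05 fF

719.05


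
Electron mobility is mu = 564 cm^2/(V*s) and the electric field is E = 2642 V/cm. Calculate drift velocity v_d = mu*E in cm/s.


Step 1: v_d = mu * E
Step 2: v_d = 564 * 2642 = 1490088
Step 3: v_d = 1.49e+06 cm/s

1.49e+06


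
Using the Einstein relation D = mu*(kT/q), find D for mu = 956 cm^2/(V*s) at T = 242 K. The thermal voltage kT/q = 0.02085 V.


Step 1: D = mu * (kT/q)
Step 2: D = 956 * 0.02085
Step 3: D = 19.93 cm^2/s

19.93


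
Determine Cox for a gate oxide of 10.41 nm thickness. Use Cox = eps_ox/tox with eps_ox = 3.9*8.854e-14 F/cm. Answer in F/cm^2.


Step 1: eps_ox = 3.9 * 8.854e-14 = 3.45306e-13 F/cm
Step 2: tox in cm = 10.41 nm * 1e-7 = 1.0410e-06 cm
Step 3: Cox = 3.45306e-13 / 1.0410e-06 = 3.32e-07 F/cm^2

3.32e-07


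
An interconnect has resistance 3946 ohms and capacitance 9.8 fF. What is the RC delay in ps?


Step 1: tau = R * C
Step 2: tau = 3946 * 9.8 fF = 3946 * 9.8e-15 F
Step 3: tau = 3.86708e-11 s = 38.6708 ps

38.6708


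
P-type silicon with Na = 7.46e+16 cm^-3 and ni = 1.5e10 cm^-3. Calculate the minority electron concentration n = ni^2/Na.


Step 1: Majority hole concentration p ≈ Na = 7.46e+16 cm^-3
Step 2: n = ni^2 / Na = (1.5e10)^2 / 7.46e+16
Step 3: n = 3.02e+03 cm^-3

3.02e+03


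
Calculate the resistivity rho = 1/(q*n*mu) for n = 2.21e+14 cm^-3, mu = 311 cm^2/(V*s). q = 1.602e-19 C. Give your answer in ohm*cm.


Step 1: sigma = q * n * mu = 1.602e-19 * 2.21e+14 * 311 = 1.10107e-02 S/cm
Step 2: rho = 1 / sigma = 1 / 1.10107e-02 = 90.82 ohm*cm

90.82


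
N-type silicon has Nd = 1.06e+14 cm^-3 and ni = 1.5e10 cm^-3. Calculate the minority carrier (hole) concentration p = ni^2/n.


Step 1: Since Nd >> ni, n ≈ Nd = 1.06e+14 cm^-3
Step 2: p = ni^2 / n = (1.5e10)^2 / 1.06e+14
Step 3: p = 2.25e20 / 1.06e+14 = 2.12e+06 cm^-3

2.12e+06


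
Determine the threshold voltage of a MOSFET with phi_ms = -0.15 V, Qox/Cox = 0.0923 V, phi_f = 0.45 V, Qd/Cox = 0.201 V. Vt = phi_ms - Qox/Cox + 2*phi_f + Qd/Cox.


Step 1: Vt = phi_ms - Qox/Cox + 2*phi_f + Qd/Cox
Step 2: Vt = -0.15 - 0.0923 + 2*0.45 + 0.201
Step 3: Vt = -0.15 - 0.0923 + 0.9 + 0.201
Step 4: Vt = 0.8587 V

0.8587


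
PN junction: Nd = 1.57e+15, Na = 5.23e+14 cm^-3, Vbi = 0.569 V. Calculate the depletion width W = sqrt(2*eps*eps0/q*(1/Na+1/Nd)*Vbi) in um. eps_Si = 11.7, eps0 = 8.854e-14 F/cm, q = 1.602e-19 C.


Step 1: 1/Na + 1/Nd = 1/5.23e+14 + 1/1.57e+15 = 2.54899e-15
Step 2: 2*eps*eps0/q = 2*11.7*8.854e-14/1.602e-19 = 1.293281e+07
Step 3: W^2 = 1.293281e+07 * 2.54899e-15 * 0.569 = 1.87574e-08
Step 4: W = sqrt(1.87574e-08) = 1.370e-04 cm = 1.37 um

1.37


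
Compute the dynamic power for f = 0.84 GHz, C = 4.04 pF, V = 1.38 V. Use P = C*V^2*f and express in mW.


Step 1: V^2 = 1.38^2 = 1.9044 V^2
Step 2: P = C*V^2*f = 4.04e-12 F * 1.9044 * 0.84e9 Hz
Step 3: P = 6.46277184e-03 W
Step 4: P = 6.463 mW

6.463


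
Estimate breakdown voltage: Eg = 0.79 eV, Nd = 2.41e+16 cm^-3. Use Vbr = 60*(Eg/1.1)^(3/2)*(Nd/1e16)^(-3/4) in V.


Step 1: Eg/1.1 = 0.79/1.1 = 0.718182
Step 2: (Eg/1.1)^1.5 = 0.718182^1.5 = 0.608628
Step 3: (Nd/1e16)^(-0.75) = (2.41)^(-0.75) = 0.516996
Step 4: Vbr = 60 * 0.608628 * 0.516996 = 18.9 V

18.9


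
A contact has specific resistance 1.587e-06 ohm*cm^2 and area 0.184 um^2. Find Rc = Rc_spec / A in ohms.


Step 1: Convert area to cm^2: 0.184 um^2 = 1.8400e-09 cm^2
Step 2: Rc = Rc_spec / A = 1.587e-06 / 1.8400e-09
Step 3: Rc = 8.63e+02 ohms

8.63e+02


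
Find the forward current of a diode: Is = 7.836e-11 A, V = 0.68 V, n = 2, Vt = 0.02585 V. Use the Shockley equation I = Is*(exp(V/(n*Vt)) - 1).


Step 1: V/(n*Vt) = 0.68/(2*0.02585) = 13.1528
Step 2: exp(13.1528) = 5.1545e+05
Step 3: I = 7.836e-11 * (5.1545e+05 - 1) = 4.04e-05 A

4.04e-05


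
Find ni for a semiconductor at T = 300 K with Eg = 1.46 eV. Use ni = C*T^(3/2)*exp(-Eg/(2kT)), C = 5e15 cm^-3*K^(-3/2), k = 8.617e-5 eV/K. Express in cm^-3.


Step 1: Compute kT = 8.617e-5 * 300 = 0.025851 eV
Step 2: Exponent = -Eg/(2kT) = -1.46/(2*0.025851) = -28.23875
Step 3: T^(3/2) = 300^1.5 = 5196.15
Step 4: ni = 5e15 * 5196.15 * exp(-28.23875) = 1.41e+07 cm^-3

1.41e+07


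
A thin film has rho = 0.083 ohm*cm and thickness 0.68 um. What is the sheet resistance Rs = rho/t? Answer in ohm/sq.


Step 1: Convert thickness to cm: t = 0.68 um = 6.8000e-05 cm
Step 2: Rs = rho / t = 0.083 / 6.8000e-05
Step 3: Rs = 1220.6 ohm/sq

1220.6


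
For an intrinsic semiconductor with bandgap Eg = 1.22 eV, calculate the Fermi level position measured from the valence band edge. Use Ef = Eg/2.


Step 1: For an intrinsic semiconductor, the Fermi level sits at midgap.
Step 2: Ef = Eg / 2 = 1.22 / 2 = 0.61 eV

0.61


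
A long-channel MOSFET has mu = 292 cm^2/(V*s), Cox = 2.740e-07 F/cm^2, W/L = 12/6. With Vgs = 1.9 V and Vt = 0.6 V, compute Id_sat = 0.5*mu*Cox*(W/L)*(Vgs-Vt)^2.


Step 1: Overdrive voltage Vov = Vgs - Vt = 1.9 - 0.6 = 1.3 V
Step 2: W/L = 12/6 = 2
Step 3: Id = 0.5 * 292 * 2.740e-07 * 2 * 1.3^2
Step 4: Id = 1.35e-04 A

1.35e-04


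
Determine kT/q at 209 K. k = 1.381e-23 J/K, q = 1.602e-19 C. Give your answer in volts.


Step 1: kT = 1.381e-23 * 209 = 2.88629e-21 J
Step 2: Vt = kT/q = 2.88629e-21 / 1.602e-19
Step 3: Vt = 0.01802 V

0.01802


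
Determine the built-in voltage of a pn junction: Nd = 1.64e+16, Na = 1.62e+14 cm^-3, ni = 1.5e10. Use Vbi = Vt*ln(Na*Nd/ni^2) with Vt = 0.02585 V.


Step 1: Compute Na*Nd/ni^2 = 1.62e+14 * 1.64e+16 / (1.5e10)^2 = 1.1808e+10
Step 2: ln(1.1808e+10) = 23.1920
Step 3: Vbi = 0.02585 * 23.1920 = 0.6 V

0.6


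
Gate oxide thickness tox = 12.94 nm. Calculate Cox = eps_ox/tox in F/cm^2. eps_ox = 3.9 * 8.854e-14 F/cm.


Step 1: eps_ox = 3.9 * 8.854e-14 = 3.45306e-13 F/cm
Step 2: tox in cm = 12.94 nm * 1e-7 = 1.2940e-06 cm
Step 3: Cox = 3.45306e-13 / 1.2940e-06 = 2.67e-07 F/cm^2

2.67e-07


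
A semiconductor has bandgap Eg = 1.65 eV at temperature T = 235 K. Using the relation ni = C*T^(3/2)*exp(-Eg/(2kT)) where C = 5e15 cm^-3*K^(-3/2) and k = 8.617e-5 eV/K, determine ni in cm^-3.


Step 1: Compute kT = 8.617e-5 * 235 = 0.02024995 eV
Step 2: Exponent = -Eg/(2kT) = -1.65/(2*0.02024995) = -40.74084
Step 3: T^(3/2) = 235^1.5 = 3602.48
Step 4: ni = 5e15 * 3602.48 * exp(-40.74084) = 3.65e+01 cm^-3

3.65e+01


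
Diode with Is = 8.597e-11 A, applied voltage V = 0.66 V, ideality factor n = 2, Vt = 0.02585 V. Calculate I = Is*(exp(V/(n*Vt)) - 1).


Step 1: V/(n*Vt) = 0.66/(2*0.02585) = 12.7660
Step 2: exp(12.7660) = 3.5011e+05
Step 3: I = 8.597e-11 * (3.5011e+05 - 1) = 3.01e-05 A

3.01e-05


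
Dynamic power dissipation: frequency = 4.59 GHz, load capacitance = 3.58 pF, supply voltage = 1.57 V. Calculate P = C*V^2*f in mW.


Step 1: V^2 = 1.57^2 = 2.4649 V^2
Step 2: P = C*V^2*f = 3.58e-12 F * 2.4649 * 4.59e9 Hz
Step 3: P = 4.050372978e-02 W
Step 4: P = 40.504 mW

40.504


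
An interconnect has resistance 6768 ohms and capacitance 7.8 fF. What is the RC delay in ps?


Step 1: tau = R * C
Step 2: tau = 6768 * 7.8 fF = 6768 * 7.8e-15 F
Step 3: tau = 5.27904e-11 s = 52.7904 ps

52.7904


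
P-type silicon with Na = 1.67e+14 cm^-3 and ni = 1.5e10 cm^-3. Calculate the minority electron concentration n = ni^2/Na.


Step 1: Majority hole concentration p ≈ Na = 1.67e+14 cm^-3
Step 2: n = ni^2 / Na = (1.5e10)^2 / 1.67e+14
Step 3: n = 1.35e+06 cm^-3

1.35e+06


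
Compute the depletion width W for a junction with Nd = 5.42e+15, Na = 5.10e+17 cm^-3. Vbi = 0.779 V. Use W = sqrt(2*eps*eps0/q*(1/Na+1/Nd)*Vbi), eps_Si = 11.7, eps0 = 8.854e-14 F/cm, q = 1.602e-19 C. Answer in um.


Step 1: 1/Na + 1/Nd = 1/5.10e+17 + 1/5.42e+15 = 1.86463e-16
Step 2: 2*eps*eps0/q = 2*11.7*8.854e-14/1.602e-19 = 1.293281e+07
Step 3: W^2 = 1.293281e+07 * 1.86463e-16 * 0.779 = 1.87855e-09
Step 4: W = sqrt(1.87855e-09) = 4.334e-05 cm = 0.4334 um

0.4334


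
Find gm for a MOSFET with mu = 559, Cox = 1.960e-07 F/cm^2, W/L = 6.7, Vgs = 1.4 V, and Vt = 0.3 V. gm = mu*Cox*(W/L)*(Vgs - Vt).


Step 1: Vov = Vgs - Vt = 1.4 - 0.3 = 1.1 V
Step 2: gm = mu * Cox * (W/L) * Vov
Step 3: gm = 559 * 1.960e-07 * 6.7 * 1.1 = 8.07e-04 S

8.07e-04


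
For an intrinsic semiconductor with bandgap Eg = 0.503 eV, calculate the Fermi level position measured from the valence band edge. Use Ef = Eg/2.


Step 1: For an intrinsic semiconductor, the Fermi level sits at midgap.
Step 2: Ef = Eg / 2 = 0.503 / 2 = 0.2515 eV

0.2515


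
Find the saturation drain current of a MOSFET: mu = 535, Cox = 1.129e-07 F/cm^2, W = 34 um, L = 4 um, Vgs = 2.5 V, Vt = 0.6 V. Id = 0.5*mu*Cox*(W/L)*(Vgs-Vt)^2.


Step 1: Overdrive voltage Vov = Vgs - Vt = 2.5 - 0.6 = 1.9 V
Step 2: W/L = 34/4 = 8.5
Step 3: Id = 0.5 * 535 * 1.129e-07 * 8.5 * 1.9^2
Step 4: Id = 9.27e-04 A

9.27e-04


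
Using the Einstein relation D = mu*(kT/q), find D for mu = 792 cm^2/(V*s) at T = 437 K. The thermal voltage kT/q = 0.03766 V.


Step 1: D = mu * (kT/q)
Step 2: D = 792 * 0.03766
Step 3: D = 29.83 cm^2/s

29.83


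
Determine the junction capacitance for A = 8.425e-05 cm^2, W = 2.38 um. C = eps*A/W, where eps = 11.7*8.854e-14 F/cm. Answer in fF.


Step 1: eps_Si = 11.7 * 8.854e-14 = 1.035918e-12 F/cm
Step 2: W in cm = 2.38 * 1e-4 = 2.38e-04 cm
Step 3: C = 1.035918e-12 * 8.425e-05 / 2.38e-04 = 3.667063e-13 F
Step 4: C = 366.71 fF

366.71


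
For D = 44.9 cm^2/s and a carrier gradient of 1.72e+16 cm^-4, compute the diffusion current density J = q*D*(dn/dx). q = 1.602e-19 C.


Step 1: J = q * D * (dn/dx)
Step 2: J = 1.602e-19 * 44.9 * 1.72e+16
Step 3: J = 1.24e-01 A/cm^2

1.24e-01


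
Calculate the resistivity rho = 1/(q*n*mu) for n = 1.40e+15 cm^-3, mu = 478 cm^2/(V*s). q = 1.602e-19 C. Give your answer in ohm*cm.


Step 1: sigma = q * n * mu = 1.602e-19 * 1.40e+15 * 478 = 1.07206e-01 S/cm
Step 2: rho = 1 / sigma = 1 / 1.07206e-01 = 9.328 ohm*cm

9.328


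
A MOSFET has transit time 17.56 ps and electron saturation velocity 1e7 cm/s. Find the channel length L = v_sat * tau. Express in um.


Step 1: tau in seconds = 17.56 ps * 1e-12 = 1.7560e-11 s
Step 2: L = v_sat * tau = 1e7 * 1.7560e-11 = 1.7560e-04 cm
Step 3: L in um = 1.7560e-04 * 1e4 = 1.756 um

1.756


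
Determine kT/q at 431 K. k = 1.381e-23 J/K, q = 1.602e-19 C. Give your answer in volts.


Step 1: kT = 1.381e-23 * 431 = 5.95211e-21 J
Step 2: Vt = kT/q = 5.95211e-21 / 1.602e-19
Step 3: Vt = 0.03715 V

0.03715


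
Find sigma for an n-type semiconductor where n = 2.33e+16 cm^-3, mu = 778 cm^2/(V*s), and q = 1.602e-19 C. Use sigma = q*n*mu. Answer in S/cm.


Step 1: sigma = q * n * mu
Step 2: sigma = 1.602e-19 * 2.33e+16 * 778
Step 3: sigma = 2.904e+00 S/cm

2.904e+00


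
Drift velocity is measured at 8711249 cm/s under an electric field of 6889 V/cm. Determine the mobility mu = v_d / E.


Step 1: mu = v_d / E
Step 2: mu = 8711249 / 6889
Step 3: mu = 1264.52 cm^2/(V*s)

1264.52


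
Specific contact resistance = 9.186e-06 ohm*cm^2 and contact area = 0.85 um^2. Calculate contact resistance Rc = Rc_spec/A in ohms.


Step 1: Convert area to cm^2: 0.85 um^2 = 8.5000e-09 cm^2
Step 2: Rc = Rc_spec / A = 9.186e-06 / 8.5000e-09
Step 3: Rc = 1.08e+03 ohms

1.08e+03


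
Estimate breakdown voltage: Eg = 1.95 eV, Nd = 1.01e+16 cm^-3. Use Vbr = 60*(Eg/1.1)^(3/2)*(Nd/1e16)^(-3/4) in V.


Step 1: Eg/1.1 = 1.95/1.1 = 1.772727
Step 2: (Eg/1.1)^1.5 = 1.772727^1.5 = 2.360276
Step 3: (Nd/1e16)^(-0.75) = (1.01)^(-0.75) = 0.992565
Step 4: Vbr = 60 * 2.360276 * 0.992565 = 140.6 V

140.6


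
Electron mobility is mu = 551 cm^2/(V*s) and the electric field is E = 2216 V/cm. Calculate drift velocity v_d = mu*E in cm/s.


Step 1: v_d = mu * E
Step 2: v_d = 551 * 2216 = 1221016
Step 3: v_d = 1.22e+06 cm/s

1.22e+06


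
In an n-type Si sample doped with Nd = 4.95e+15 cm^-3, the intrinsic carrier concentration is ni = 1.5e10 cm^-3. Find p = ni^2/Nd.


Step 1: Since Nd >> ni, n ≈ Nd = 4.95e+15 cm^-3
Step 2: p = ni^2 / n = (1.5e10)^2 / 4.95e+15
Step 3: p = 2.25e20 / 4.95e+15 = 4.55e+04 cm^-3

4.55e+04


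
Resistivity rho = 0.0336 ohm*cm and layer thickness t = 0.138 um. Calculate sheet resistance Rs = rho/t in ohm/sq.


Step 1: Convert thickness to cm: t = 0.138 um = 1.3800e-05 cm
Step 2: Rs = rho / t = 0.0336 / 1.3800e-05
Step 3: Rs = 2434.8 ohm/sq

2434.8


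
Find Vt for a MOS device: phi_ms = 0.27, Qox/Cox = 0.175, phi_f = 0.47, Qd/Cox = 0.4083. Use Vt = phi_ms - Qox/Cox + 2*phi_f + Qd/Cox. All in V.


Step 1: Vt = phi_ms - Qox/Cox + 2*phi_f + Qd/Cox
Step 2: Vt = 0.27 - 0.175 + 2*0.47 + 0.4083
Step 3: Vt = 0.27 - 0.175 + 0.94 + 0.4083
Step 4: Vt = 1.4433 V

1.4433
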